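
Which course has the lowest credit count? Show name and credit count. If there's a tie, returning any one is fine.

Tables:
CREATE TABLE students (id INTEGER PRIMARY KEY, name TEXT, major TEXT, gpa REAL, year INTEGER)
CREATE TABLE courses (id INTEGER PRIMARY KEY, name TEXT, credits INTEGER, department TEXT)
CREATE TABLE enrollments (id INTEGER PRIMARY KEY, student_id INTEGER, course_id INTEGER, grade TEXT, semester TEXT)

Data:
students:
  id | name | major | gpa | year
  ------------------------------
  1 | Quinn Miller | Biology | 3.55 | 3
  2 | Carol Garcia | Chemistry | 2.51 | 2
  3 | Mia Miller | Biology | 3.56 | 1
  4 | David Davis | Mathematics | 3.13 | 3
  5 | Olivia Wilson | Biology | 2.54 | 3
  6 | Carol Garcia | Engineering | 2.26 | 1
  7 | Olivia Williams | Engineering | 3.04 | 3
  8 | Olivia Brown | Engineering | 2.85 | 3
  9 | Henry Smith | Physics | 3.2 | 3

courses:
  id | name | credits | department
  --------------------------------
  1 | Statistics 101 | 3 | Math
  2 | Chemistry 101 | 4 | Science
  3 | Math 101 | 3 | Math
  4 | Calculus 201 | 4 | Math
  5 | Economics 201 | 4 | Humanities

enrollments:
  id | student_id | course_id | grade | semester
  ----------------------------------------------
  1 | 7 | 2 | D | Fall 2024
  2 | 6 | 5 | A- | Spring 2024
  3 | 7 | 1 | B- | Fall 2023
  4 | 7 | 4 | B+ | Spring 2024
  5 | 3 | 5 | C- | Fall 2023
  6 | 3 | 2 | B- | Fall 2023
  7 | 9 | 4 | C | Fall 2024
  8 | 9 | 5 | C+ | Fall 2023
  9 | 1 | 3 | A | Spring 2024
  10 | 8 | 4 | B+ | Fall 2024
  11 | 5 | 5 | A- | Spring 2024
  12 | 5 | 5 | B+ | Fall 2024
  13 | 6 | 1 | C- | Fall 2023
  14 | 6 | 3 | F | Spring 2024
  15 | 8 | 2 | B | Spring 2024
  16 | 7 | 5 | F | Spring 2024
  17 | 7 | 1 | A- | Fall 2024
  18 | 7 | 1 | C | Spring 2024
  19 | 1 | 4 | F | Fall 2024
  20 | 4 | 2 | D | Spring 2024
SELECT name, credits FROM courses ORDER BY credits ASC LIMIT 1

Execution result:
name | credits
Statistics 101 | 3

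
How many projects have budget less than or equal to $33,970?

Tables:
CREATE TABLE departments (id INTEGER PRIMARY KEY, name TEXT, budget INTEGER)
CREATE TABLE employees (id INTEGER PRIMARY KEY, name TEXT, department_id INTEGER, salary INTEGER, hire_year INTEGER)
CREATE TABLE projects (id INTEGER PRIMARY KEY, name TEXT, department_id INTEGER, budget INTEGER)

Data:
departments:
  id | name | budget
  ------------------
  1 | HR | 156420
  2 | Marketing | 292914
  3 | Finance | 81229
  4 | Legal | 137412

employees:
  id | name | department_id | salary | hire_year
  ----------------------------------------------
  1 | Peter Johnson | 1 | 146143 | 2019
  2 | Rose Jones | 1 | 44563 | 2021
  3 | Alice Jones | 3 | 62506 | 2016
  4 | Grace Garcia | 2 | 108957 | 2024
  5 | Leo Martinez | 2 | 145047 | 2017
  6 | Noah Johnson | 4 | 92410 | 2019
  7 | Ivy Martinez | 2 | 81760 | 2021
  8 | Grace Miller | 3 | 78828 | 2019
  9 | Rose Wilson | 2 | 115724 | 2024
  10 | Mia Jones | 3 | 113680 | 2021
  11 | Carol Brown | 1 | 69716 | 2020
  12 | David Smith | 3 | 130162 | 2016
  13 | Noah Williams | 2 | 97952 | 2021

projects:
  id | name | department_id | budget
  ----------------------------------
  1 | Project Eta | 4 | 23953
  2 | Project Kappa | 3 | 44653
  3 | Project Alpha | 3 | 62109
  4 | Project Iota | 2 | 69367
SELECT COUNT(*) FROM projects WHERE budget <= 33970

Execution result:
1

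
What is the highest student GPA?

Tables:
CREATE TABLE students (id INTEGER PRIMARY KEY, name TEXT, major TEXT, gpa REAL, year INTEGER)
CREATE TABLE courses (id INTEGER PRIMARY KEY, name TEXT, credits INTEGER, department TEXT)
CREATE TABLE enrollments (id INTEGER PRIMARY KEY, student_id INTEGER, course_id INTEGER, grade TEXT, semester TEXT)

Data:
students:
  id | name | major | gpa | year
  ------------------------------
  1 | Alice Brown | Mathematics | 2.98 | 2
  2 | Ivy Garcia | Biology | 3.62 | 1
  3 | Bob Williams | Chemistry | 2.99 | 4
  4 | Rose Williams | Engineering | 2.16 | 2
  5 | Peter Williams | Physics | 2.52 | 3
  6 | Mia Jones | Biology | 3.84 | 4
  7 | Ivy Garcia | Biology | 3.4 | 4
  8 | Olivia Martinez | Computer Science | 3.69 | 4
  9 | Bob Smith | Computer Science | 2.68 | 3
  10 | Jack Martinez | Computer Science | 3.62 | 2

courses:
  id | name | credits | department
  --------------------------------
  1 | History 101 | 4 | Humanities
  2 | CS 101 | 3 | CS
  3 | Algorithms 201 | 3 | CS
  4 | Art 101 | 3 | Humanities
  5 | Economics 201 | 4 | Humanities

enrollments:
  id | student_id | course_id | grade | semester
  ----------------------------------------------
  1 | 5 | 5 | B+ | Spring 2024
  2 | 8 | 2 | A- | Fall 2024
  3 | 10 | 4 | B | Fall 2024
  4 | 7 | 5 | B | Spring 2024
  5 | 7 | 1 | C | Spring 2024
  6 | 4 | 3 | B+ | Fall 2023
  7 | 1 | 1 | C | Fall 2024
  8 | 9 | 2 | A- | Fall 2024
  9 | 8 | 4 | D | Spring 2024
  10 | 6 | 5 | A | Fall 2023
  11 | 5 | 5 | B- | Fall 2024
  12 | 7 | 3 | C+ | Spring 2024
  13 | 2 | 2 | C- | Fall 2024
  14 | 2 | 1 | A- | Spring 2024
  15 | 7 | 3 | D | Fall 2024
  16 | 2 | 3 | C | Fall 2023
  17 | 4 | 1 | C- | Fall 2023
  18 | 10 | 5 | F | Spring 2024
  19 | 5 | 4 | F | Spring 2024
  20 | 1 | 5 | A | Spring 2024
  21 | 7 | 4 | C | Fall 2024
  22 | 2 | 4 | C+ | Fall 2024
SELECT MAX(gpa) FROM students

Execution result:
3.84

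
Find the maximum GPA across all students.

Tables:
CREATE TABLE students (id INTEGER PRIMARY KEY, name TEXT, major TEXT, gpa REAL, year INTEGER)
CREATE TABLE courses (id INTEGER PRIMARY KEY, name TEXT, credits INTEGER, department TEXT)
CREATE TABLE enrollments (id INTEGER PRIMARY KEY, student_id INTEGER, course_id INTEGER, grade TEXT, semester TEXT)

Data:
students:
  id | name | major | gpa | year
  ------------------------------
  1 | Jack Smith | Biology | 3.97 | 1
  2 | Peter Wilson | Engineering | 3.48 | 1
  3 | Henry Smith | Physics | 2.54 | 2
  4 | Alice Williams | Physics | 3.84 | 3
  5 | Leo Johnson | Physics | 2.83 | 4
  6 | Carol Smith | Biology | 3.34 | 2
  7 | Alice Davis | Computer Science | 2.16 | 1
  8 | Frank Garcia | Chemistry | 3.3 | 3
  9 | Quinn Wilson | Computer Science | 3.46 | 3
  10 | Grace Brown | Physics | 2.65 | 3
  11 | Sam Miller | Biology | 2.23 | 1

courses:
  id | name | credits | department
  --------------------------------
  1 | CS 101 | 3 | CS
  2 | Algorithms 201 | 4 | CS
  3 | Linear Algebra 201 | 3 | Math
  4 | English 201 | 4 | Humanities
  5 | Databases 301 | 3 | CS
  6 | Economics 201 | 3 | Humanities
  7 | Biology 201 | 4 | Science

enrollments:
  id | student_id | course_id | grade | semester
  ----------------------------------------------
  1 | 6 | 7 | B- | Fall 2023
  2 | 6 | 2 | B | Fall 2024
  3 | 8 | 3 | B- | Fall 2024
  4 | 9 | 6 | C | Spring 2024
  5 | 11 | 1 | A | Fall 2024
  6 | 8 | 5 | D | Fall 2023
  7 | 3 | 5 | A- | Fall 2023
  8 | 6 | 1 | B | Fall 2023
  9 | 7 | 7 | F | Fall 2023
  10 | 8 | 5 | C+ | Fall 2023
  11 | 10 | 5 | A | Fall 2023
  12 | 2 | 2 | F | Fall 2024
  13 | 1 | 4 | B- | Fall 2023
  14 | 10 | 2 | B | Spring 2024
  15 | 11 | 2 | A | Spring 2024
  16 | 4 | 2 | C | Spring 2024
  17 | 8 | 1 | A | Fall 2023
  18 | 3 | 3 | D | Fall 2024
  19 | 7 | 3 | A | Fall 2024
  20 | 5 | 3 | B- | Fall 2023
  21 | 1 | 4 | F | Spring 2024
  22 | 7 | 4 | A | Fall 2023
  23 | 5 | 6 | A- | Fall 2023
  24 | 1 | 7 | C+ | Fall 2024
SELECT MAX(gpa) FROM students

Execution result:
3.97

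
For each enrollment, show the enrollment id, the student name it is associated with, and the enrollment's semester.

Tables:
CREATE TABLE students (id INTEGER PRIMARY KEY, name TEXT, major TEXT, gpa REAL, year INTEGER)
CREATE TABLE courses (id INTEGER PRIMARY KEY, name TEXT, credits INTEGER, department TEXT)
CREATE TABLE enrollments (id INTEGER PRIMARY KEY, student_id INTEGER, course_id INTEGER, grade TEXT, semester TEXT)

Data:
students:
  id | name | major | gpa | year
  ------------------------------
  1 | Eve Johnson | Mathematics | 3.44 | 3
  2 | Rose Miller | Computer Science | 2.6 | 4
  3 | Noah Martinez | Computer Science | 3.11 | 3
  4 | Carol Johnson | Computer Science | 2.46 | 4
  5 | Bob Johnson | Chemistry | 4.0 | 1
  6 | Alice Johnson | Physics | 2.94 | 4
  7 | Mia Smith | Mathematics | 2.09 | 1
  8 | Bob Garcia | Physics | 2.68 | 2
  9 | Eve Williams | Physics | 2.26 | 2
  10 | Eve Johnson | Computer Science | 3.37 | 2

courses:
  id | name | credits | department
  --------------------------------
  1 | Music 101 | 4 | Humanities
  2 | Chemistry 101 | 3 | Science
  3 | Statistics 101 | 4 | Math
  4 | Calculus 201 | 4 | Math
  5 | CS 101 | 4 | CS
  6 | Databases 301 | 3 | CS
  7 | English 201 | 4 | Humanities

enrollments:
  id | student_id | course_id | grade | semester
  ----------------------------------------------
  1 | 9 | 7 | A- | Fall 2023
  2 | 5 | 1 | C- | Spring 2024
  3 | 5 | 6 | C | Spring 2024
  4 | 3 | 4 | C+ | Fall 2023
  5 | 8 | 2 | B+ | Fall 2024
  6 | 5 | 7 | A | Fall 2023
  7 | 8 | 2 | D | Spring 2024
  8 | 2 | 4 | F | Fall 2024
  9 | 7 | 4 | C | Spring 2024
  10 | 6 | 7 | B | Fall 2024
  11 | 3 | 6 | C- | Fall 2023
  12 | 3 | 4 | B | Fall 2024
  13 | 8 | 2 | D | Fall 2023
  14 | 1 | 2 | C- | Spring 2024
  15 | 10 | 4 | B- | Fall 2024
SELECT c.id, p.name AS student, c.semester FROM enrollments c JOIN students p ON c.student_id = p.id

Execution result:
id | student | semester
1 | Eve Williams | Fall 2023
2 | Bob Johnson | Spring 2024
3 | Bob Johnson | Spring 2024
4 | Noah Martinez | Fall 2023
5 | Bob Garcia | Fall 2024
6 | Bob Johnson | Fall 2023
7 | Bob Garcia | Spring 2024
8 | Rose Miller | Fall 2024
9 | Mia Smith | Spring 2024
10 | Alice Johnson | Fall 2024
11 | Noah Martinez | Fall 2023
12 | Noah Martinez | Fall 2024
13 | Bob Garcia | Fall 2023
14 | Eve Johnson | Spring 2024
15 | Eve Johnson | Fall 2024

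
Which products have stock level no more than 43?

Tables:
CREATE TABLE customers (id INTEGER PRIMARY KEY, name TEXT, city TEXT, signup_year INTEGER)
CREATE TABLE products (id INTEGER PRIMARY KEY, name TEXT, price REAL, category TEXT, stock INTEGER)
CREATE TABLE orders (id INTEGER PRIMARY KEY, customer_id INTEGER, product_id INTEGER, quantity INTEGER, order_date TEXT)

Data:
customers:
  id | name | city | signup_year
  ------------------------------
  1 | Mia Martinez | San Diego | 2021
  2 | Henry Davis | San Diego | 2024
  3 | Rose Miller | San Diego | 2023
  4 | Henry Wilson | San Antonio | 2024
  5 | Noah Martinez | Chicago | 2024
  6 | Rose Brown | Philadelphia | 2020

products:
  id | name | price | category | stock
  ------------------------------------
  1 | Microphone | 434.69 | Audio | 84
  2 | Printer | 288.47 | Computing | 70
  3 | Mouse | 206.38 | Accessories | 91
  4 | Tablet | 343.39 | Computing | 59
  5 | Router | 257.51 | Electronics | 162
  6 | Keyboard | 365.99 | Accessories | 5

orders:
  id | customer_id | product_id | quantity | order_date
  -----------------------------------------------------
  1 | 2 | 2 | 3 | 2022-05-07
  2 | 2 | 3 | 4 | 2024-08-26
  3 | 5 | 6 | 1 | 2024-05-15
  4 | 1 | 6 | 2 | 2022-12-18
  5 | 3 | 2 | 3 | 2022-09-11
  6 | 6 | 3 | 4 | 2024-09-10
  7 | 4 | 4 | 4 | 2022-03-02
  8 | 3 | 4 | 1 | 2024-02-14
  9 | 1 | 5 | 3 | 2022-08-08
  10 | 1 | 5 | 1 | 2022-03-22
SELECT name, stock FROM products WHERE stock <= 43

Execution result:
name | stock
Keyboard | 5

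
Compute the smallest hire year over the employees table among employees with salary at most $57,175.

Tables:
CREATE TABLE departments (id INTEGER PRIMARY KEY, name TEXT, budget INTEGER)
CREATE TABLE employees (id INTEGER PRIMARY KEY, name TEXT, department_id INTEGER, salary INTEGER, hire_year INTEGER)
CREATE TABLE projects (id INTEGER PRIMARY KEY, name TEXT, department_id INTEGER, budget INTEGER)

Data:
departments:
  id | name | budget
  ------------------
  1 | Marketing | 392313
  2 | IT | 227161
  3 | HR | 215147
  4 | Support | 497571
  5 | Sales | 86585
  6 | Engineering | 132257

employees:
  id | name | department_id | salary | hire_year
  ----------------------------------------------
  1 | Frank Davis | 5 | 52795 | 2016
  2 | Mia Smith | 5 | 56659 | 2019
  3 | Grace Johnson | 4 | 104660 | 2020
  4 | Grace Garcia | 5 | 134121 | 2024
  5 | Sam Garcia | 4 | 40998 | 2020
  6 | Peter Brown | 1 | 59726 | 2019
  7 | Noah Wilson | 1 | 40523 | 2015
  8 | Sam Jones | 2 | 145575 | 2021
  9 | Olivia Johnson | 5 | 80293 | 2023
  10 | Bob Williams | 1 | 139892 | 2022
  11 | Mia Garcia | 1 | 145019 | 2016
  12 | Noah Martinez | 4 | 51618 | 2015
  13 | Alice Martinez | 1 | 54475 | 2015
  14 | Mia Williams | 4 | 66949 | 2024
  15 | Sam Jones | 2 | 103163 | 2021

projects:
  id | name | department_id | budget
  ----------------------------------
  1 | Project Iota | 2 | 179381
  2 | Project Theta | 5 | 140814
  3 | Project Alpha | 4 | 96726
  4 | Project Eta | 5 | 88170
SELECT MIN(hire_year) FROM employees WHERE salary <= 57175

Execution result:
2015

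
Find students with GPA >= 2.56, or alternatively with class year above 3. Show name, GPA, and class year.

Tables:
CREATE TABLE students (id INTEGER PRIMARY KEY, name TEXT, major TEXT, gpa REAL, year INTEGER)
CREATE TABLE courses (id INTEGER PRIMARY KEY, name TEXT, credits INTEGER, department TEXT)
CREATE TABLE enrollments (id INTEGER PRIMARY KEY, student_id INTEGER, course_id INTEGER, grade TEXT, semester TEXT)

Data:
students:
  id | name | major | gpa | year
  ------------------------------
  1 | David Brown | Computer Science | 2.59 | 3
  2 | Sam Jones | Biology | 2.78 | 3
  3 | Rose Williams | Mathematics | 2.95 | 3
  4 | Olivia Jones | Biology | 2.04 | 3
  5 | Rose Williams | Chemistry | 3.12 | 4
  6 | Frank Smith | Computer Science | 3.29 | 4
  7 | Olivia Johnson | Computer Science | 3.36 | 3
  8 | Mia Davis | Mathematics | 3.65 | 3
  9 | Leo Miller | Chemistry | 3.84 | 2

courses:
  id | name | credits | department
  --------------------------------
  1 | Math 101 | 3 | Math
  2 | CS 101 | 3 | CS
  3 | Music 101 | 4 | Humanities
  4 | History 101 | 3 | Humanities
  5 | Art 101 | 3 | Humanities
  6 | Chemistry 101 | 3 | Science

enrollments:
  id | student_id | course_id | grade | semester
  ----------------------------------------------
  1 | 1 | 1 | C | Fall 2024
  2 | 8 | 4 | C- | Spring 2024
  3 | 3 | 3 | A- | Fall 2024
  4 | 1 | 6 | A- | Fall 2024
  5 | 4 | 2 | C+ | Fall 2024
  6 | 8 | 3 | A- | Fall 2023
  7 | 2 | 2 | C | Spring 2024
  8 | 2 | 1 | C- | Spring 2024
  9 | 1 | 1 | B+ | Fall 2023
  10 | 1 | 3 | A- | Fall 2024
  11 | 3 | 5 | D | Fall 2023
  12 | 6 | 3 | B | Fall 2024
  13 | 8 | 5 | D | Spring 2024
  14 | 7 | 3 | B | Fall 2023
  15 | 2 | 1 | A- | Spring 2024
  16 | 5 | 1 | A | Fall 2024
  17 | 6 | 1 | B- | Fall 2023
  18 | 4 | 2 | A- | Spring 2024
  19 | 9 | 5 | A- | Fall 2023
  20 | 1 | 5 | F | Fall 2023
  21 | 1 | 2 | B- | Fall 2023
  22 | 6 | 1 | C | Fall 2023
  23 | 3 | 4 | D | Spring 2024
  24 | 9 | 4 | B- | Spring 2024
SELECT name, gpa, year FROM students WHERE gpa >= 2.56 OR year > 3

Execution result:
name | gpa | year
David Brown | 2.59 | 3
Sam Jones | 2.78 | 3
Rose Williams | 2.95 | 3
Rose Williams | 3.12 | 4
Frank Smith | 3.29 | 4
Olivia Johnson | 3.36 | 3
Mia Davis | 3.65 | 3
Leo Miller | 3.84 | 2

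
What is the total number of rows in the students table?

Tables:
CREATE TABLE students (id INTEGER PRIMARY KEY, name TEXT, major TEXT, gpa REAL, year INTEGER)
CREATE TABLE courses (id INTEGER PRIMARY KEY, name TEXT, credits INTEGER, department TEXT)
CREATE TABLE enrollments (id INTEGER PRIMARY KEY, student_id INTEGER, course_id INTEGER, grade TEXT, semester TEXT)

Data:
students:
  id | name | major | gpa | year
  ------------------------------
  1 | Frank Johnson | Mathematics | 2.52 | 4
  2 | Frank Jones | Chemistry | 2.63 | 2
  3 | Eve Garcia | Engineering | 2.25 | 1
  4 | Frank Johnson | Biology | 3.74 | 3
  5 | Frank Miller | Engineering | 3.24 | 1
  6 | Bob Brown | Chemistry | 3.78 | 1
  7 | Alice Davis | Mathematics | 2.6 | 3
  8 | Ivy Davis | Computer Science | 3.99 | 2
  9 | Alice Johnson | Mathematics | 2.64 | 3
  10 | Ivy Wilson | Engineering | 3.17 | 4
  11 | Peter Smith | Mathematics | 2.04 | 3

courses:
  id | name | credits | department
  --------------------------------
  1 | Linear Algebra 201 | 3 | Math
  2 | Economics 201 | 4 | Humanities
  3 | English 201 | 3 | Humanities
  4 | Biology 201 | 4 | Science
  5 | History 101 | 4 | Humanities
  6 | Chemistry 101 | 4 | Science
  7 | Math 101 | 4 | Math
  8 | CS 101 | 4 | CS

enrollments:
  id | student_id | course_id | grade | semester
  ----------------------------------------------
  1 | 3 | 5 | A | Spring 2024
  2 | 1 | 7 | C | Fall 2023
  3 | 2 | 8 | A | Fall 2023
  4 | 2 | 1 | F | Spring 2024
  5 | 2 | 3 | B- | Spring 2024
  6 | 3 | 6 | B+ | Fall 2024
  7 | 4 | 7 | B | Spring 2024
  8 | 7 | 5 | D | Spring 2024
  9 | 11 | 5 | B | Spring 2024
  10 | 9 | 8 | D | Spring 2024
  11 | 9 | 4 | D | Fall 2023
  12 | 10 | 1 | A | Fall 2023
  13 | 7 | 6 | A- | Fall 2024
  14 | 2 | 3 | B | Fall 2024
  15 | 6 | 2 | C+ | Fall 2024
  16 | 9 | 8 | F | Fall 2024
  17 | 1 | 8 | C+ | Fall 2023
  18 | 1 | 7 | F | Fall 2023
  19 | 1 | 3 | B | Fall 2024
SELECT COUNT(*) FROM students

Execution result:
11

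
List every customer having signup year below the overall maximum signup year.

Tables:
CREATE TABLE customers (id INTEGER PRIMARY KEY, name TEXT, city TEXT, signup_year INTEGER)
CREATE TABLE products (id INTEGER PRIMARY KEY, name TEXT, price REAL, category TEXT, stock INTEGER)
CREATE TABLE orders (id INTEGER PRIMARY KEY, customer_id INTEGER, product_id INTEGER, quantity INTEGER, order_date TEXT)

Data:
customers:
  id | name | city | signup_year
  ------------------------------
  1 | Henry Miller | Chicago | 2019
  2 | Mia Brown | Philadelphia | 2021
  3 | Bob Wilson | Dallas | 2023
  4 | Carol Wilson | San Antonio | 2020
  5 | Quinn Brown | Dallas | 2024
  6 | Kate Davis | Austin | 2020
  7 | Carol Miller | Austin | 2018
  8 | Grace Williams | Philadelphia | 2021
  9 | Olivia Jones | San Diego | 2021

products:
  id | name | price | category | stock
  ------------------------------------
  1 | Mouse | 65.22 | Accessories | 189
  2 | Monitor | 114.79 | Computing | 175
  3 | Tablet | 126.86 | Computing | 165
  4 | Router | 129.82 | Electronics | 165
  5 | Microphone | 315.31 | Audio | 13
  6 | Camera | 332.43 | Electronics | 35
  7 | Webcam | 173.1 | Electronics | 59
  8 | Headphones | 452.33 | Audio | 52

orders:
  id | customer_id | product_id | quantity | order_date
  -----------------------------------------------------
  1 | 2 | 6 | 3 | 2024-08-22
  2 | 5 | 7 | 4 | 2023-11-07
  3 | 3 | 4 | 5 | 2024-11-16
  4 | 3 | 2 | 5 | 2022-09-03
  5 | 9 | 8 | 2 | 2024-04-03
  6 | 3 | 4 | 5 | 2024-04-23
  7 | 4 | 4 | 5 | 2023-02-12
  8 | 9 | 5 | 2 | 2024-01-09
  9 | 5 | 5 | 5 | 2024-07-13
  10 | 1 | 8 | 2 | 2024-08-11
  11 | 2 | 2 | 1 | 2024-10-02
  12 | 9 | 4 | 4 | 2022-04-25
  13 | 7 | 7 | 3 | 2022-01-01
SELECT name, signup_year FROM customers WHERE signup_year < (SELECT MAX(signup_year) FROM customers)

Execution result:
name | signup_year
Henry Miller | 2019
Mia Brown | 2021
Bob Wilson | 2023
Carol Wilson | 2020
Kate Davis | 2020
Carol Miller | 2018
Grace Williams | 2021
Olivia Jones | 2021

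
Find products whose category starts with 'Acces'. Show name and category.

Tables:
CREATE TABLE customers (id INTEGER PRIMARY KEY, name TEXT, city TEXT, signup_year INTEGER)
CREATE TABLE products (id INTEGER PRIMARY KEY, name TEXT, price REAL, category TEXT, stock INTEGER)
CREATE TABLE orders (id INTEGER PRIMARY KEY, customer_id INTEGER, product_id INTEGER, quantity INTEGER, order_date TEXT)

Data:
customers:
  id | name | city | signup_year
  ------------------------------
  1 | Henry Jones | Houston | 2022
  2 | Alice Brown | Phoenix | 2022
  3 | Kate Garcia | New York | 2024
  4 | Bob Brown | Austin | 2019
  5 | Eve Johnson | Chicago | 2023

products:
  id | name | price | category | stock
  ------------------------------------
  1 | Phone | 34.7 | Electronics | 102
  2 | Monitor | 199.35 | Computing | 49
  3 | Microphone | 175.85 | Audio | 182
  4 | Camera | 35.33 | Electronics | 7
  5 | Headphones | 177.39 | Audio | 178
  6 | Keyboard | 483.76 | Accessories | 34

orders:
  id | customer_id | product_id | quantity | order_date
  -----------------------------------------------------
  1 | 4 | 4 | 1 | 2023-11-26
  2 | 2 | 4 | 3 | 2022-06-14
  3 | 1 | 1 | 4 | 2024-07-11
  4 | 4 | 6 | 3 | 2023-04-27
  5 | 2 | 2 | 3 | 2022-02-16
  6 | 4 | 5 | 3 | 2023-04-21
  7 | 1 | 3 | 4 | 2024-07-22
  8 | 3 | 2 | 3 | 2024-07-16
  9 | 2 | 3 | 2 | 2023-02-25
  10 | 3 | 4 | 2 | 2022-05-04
SELECT name, category FROM products WHERE category LIKE 'Acces%'

Execution result:
name | category
Keyboard | Accessories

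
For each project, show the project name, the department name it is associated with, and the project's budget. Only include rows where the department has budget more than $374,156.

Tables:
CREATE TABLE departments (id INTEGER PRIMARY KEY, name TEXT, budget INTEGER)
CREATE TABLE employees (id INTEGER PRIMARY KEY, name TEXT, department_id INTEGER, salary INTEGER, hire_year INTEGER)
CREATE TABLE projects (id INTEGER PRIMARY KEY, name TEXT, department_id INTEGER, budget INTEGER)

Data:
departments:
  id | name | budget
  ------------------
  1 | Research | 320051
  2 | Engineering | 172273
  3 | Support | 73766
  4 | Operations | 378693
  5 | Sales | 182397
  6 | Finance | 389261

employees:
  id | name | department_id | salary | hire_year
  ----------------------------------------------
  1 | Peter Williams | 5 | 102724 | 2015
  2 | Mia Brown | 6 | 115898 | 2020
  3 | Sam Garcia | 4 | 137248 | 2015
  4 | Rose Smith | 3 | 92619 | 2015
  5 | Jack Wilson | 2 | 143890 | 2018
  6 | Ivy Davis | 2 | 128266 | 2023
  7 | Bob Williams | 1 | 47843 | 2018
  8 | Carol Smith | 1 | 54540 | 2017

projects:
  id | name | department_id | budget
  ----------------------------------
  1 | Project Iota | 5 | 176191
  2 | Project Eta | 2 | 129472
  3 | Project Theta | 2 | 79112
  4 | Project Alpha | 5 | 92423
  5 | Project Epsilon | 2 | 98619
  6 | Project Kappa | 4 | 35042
SELECT c.name, p.name AS department, c.budget FROM projects c JOIN departments p ON c.department_id = p.id WHERE p.budget > 374156

Execution result:
name | department | budget
Project Kappa | Operations | 35042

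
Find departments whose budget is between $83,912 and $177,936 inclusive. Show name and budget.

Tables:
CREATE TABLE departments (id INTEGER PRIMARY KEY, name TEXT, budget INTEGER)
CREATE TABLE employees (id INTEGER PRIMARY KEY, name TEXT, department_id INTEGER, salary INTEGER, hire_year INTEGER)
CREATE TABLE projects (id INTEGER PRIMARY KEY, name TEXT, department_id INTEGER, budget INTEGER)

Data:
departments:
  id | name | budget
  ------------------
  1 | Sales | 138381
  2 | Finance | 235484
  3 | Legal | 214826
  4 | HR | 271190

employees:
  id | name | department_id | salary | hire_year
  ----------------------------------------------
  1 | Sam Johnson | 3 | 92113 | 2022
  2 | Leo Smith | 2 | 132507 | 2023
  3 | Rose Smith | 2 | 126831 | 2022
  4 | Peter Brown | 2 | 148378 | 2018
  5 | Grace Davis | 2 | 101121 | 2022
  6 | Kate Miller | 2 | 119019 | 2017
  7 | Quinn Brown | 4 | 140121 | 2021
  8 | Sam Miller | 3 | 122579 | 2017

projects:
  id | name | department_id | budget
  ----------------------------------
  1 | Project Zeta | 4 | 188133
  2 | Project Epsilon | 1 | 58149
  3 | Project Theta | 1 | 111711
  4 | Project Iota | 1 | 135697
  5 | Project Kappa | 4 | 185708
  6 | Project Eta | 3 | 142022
SELECT name, budget FROM departments WHERE budget BETWEEN 83912 AND 177936

Execution result:
name | budget
Sales | 138381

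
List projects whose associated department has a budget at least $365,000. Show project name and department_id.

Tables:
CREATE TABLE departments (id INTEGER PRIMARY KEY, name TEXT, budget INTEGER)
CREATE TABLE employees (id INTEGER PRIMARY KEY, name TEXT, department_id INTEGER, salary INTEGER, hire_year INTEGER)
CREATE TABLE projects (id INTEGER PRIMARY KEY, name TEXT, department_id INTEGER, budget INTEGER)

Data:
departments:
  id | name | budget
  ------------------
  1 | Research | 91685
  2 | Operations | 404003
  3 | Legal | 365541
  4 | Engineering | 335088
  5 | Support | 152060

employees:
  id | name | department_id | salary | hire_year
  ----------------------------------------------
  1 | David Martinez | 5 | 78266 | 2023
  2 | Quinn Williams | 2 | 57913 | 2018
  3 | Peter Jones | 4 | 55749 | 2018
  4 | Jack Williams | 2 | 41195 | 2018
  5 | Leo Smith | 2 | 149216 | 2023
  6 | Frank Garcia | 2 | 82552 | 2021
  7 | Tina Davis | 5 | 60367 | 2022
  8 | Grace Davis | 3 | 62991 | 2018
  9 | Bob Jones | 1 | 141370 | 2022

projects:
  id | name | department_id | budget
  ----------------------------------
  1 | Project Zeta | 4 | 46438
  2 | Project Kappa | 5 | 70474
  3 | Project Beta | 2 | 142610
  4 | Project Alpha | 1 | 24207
SELECT name, department_id FROM projects WHERE department_id IN (SELECT id FROM departments WHERE budget >= 365000)

Execution result:
name | department_id
Project Beta | 2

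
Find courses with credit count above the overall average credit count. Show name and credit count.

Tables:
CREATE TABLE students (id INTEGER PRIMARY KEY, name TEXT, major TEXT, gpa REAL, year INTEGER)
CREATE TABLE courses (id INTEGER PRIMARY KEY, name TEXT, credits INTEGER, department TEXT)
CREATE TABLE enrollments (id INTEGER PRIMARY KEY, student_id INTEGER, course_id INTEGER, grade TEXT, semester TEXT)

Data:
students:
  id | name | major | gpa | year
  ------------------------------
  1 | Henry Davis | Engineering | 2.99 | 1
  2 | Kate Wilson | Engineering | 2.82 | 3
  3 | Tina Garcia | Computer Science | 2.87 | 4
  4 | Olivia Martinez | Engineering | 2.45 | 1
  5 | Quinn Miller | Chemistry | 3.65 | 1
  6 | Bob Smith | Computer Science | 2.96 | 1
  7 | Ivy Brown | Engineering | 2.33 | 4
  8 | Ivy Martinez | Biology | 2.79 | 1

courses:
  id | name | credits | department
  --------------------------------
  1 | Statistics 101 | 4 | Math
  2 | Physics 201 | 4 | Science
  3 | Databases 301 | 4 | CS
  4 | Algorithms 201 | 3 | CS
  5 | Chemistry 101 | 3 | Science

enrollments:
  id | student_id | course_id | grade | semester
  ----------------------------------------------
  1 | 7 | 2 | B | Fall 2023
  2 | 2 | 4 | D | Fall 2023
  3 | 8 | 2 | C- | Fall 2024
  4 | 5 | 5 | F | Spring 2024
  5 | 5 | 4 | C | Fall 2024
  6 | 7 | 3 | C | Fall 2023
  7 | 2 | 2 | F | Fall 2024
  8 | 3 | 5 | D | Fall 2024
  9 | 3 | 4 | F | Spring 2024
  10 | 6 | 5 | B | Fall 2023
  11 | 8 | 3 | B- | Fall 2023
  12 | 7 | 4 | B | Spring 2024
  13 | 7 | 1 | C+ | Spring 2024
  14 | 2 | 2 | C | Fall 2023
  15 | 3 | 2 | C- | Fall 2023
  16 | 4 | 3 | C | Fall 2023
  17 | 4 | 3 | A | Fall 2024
SELECT name, credits FROM courses WHERE credits > (SELECT AVG(credits) FROM courses)

Execution result:
name | credits
Statistics 101 | 4
Physics 201 | 4
Databases 301 | 4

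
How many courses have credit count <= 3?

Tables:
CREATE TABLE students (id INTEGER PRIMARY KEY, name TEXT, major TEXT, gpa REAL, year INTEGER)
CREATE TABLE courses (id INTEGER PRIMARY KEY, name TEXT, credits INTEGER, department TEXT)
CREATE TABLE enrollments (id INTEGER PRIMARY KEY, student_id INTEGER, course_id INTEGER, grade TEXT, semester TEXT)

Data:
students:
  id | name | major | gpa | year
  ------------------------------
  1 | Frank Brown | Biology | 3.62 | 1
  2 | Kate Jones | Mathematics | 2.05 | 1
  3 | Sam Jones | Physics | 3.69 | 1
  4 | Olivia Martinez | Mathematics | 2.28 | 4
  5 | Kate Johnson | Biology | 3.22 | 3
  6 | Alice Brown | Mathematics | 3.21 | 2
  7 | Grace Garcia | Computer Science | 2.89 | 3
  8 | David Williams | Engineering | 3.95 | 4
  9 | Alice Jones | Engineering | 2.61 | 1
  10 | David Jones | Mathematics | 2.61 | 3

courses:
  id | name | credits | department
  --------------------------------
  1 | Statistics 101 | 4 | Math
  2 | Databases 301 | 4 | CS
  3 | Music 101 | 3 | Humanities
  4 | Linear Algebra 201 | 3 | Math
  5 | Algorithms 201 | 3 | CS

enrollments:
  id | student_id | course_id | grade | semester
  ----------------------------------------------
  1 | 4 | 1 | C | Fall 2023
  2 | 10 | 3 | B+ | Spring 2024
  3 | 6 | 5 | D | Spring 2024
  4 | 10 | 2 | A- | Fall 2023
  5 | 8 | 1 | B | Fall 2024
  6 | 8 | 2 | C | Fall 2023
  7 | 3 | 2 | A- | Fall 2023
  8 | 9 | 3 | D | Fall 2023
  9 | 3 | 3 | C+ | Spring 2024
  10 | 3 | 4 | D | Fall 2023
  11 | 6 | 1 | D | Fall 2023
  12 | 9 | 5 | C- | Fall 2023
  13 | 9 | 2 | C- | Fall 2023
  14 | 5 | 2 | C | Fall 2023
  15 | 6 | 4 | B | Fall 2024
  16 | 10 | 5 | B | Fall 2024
SELECT COUNT(*) FROM courses WHERE credits <= 3

Execution result:
3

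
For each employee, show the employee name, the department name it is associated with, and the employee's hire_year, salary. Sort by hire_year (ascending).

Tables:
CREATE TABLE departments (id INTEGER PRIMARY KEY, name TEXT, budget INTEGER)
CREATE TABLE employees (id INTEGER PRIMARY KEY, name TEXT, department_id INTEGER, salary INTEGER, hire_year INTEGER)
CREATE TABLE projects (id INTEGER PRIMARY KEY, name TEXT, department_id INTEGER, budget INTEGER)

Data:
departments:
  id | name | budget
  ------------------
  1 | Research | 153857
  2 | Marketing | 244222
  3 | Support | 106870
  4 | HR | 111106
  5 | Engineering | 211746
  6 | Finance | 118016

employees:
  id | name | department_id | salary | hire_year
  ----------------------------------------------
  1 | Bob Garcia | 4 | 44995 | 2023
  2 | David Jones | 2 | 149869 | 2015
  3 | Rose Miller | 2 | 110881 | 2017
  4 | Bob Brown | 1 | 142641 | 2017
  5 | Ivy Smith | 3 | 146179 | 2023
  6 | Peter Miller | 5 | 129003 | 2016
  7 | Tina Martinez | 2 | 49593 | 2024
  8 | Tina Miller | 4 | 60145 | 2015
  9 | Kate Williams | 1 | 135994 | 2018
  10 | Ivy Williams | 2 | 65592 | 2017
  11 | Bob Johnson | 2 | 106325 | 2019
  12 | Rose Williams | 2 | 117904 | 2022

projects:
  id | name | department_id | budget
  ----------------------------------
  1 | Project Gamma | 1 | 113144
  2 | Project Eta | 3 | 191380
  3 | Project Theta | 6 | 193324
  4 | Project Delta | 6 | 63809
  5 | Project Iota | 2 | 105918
SELECT c.name, p.name AS department, c.hire_year, c.salary FROM employees c JOIN departments p ON c.department_id = p.id ORDER BY c.hire_year ASC

Execution result:
name | department | hire_year | salary
David Jones | Marketing | 2015 | 149869
Tina Miller | HR | 2015 | 60145
Peter Miller | Engineering | 2016 | 129003
Rose Miller | Marketing | 2017 | 110881
Bob Brown | Research | 2017 | 142641
Ivy Williams | Marketing | 2017 | 65592
Kate Williams | Research | 2018 | 135994
Bob Johnson | Marketing | 2019 | 106325
Rose Williams | Marketing | 2022 | 117904
Bob Garcia | HR | 2023 | 44995
Ivy Smith | Support | 2023 | 146179
Tina Martinez | Marketing | 2024 | 49593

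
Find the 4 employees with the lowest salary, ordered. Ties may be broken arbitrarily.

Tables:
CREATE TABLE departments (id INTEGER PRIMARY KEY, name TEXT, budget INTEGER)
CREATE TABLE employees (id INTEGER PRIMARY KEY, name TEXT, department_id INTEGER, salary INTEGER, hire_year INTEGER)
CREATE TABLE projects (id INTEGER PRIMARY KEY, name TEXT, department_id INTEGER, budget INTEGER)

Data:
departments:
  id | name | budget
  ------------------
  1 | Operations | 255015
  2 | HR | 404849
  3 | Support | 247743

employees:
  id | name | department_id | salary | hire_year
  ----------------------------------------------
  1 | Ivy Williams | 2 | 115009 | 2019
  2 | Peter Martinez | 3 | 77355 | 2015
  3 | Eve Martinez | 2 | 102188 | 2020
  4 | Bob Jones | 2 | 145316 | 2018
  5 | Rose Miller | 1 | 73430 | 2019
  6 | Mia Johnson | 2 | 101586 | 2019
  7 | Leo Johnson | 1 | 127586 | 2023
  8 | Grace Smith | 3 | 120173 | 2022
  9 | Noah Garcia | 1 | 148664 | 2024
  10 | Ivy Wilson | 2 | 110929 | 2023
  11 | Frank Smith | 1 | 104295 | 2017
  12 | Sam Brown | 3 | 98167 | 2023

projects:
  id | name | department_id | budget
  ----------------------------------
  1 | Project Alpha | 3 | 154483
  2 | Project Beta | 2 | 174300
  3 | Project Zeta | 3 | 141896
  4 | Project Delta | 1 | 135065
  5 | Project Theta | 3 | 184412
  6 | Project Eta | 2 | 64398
SELECT name, salary FROM employees ORDER BY salary ASC LIMIT 4

Execution result:
name | salary
Rose Miller | 73430
Peter Martinez | 77355
Sam Brown | 98167
Mia Johnson | 101586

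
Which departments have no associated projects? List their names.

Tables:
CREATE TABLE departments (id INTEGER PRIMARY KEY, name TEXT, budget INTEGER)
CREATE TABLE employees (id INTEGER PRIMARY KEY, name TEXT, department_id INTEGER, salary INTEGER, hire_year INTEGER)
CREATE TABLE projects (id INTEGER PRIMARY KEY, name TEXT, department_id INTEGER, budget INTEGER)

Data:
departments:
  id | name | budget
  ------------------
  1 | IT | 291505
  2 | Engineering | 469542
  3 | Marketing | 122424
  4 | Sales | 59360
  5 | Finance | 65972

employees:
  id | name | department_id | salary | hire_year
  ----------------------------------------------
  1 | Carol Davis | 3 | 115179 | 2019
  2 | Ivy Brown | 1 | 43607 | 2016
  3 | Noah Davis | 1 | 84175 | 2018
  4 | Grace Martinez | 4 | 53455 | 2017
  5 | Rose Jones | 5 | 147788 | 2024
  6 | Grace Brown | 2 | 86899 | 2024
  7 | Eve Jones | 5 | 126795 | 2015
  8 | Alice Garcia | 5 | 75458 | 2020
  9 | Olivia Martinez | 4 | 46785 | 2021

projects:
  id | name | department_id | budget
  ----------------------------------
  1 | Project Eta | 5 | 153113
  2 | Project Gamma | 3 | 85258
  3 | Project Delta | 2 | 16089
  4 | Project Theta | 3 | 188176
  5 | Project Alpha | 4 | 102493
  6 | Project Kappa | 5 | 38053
SELECT p.name FROM departments p LEFT JOIN projects c ON c.department_id = p.id WHERE c.id IS NULL

Execution result:
IT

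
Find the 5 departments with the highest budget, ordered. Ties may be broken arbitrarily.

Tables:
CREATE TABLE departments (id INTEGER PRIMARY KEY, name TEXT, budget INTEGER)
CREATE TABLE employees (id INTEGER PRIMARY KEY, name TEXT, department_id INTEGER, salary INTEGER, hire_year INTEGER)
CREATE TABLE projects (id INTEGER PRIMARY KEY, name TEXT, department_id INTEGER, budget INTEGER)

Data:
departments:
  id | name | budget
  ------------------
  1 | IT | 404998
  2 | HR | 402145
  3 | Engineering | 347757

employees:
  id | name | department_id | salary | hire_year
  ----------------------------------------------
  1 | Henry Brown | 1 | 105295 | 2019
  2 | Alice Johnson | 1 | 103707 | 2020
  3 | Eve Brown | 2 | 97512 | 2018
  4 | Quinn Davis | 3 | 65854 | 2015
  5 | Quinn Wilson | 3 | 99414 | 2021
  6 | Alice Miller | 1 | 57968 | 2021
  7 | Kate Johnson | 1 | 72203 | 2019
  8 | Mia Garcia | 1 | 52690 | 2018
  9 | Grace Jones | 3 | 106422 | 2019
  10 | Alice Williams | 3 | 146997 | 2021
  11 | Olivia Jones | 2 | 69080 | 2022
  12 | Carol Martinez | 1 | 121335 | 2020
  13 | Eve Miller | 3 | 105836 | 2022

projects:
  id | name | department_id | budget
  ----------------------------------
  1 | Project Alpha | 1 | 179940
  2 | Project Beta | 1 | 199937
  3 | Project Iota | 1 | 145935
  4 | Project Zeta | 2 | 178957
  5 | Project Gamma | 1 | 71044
SELECT name, budget FROM departments ORDER BY budget DESC LIMIT 5

Execution result:
name | budget
IT | 404998
HR | 402145
Engineering | 347757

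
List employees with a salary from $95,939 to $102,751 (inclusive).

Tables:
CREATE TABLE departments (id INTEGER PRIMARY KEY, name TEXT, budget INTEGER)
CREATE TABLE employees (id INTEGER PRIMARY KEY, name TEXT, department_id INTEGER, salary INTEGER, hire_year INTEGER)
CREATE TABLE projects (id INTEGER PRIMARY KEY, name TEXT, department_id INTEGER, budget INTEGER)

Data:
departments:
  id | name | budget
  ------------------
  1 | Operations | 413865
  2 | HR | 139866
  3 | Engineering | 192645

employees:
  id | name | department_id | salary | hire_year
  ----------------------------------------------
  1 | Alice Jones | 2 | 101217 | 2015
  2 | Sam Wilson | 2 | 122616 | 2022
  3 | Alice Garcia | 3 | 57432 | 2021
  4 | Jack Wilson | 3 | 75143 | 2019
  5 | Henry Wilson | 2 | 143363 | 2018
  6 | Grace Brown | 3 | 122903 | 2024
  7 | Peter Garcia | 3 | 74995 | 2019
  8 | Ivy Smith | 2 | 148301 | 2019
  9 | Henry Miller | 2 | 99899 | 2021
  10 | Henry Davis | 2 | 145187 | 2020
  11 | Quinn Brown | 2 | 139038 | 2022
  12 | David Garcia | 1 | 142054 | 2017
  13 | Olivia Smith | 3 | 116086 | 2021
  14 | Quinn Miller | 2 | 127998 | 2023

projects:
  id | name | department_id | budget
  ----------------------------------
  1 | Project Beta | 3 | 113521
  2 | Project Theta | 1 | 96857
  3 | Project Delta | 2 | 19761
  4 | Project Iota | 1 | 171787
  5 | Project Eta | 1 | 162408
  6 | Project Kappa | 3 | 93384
SELECT name, salary FROM employees WHERE salary BETWEEN 95939 AND 102751

Execution result:
name | salary
Alice Jones | 101217
Henry Miller | 99899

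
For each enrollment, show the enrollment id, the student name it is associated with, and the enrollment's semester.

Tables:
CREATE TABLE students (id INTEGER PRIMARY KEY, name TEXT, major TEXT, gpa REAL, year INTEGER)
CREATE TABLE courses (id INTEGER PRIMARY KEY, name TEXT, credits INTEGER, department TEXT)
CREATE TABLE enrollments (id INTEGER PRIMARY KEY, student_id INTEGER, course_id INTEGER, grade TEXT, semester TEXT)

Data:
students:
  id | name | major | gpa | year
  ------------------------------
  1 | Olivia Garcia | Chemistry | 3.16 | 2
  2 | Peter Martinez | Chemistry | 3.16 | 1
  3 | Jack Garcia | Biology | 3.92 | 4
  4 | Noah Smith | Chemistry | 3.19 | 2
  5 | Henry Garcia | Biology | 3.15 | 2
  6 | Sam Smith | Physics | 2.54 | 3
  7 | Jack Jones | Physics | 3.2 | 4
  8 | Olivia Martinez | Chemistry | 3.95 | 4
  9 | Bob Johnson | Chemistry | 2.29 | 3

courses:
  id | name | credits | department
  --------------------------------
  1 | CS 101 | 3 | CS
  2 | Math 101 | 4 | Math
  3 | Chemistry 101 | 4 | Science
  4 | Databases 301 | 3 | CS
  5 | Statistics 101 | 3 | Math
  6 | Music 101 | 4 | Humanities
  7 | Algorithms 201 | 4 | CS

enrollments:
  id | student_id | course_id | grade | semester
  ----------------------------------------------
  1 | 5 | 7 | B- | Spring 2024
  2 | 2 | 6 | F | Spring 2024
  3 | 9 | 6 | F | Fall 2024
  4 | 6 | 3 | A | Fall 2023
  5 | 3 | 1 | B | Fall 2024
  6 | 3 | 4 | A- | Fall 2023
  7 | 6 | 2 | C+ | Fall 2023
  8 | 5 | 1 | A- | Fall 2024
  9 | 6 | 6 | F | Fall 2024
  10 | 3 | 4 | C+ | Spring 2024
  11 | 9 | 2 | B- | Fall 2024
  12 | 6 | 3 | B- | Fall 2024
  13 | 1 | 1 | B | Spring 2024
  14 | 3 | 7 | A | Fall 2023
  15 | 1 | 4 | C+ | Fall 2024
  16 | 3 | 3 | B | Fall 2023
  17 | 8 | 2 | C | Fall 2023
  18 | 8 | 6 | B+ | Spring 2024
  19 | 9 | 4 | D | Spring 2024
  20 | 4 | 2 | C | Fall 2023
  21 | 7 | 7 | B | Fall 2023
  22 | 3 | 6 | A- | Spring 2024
SELECT c.id, p.name AS student, c.semester FROM enrollments c JOIN students p ON c.student_id = p.id

Execution result:
id | student | semester
1 | Henry Garcia | Spring 2024
2 | Peter Martinez | Spring 2024
3 | Bob Johnson | Fall 2024
4 | Sam Smith | Fall 2023
5 | Jack Garcia | Fall 2024
6 | Jack Garcia | Fall 2023
7 | Sam Smith | Fall 2023
8 | Henry Garcia | Fall 2024
9 | Sam Smith | Fall 2024
10 | Jack Garcia | Spring 2024
11 | Bob Johnson | Fall 2024
12 | Sam Smith | Fall 2024
13 | Olivia Garcia | Spring 2024
14 | Jack Garcia | Fall 2023
15 | Olivia Garcia | Fall 2024
16 | Jack Garcia | Fall 2023
17 | Olivia Martinez | Fall 2023
18 | Olivia Martinez | Spring 2024
19 | Bob Johnson | Spring 2024
20 | Noah Smith | Fall 2023
21 | Jack Jones | Fall 2023
22 | Jack Garcia | Spring 2024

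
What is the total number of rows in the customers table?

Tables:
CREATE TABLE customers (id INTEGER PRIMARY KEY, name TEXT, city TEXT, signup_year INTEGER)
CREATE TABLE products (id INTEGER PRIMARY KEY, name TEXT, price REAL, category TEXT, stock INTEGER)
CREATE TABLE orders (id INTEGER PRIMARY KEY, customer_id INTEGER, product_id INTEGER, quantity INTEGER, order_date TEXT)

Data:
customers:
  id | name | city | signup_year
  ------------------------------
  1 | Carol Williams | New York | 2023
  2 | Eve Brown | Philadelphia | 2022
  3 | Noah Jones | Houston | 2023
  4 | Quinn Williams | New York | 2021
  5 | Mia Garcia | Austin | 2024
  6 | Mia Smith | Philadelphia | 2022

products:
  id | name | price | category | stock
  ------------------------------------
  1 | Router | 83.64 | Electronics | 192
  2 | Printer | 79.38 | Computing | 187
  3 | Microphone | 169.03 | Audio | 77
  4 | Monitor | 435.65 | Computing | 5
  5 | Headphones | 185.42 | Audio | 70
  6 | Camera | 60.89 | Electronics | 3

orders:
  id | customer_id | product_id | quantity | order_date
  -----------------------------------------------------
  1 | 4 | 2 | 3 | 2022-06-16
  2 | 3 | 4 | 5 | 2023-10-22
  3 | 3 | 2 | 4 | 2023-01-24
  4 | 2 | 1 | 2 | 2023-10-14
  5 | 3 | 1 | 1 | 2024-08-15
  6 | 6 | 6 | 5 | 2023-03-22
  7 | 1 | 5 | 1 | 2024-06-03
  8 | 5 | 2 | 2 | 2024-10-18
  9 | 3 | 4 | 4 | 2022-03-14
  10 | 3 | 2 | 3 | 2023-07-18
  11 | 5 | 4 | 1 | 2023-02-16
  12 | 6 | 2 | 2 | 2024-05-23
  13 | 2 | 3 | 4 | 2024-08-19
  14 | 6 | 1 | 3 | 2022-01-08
SELECT COUNT(*) FROM customers

Execution result:
6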